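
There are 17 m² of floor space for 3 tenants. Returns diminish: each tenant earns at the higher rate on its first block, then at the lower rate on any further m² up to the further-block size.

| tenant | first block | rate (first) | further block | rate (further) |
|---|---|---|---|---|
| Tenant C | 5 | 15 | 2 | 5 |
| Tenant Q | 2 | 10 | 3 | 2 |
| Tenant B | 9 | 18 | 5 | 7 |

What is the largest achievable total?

Rank every tier by rate: Tenant B/tier1 18 > Tenant C/tier1 15 > Tenant Q/tier1 10 > Tenant B/tier2 7 > Tenant C/tier2 5 > Tenant Q/tier2 2.
Tenant B/tier1 (18): +9 ; 8 left.
Fill Tenant C tier1 block (5 at 15) ; 3 left.
Tenant Q/tier1 (10): +2 ; 1 left.
Tenant B tier2 at 7: only 1 left, fill 1.
Total = 18×9 + 15×5 + 10×2 + 7×1 = 264.

264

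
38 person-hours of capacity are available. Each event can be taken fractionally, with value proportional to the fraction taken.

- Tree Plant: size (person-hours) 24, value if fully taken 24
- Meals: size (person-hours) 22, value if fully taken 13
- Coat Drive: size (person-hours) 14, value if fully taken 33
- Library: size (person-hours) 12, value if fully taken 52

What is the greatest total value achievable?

Best value per unit of size first: Library 52/12≈4.33, Coat Drive 33/14≈2.36, Tree Plant 24/24≈1, Meals 13/22≈0.591.
All 12 person-hours of Library fit (value 52) — 26 remain.
Coat Drive: take in full, 14 person-hours for value 33 — 12 left.
Fill the last 12 person-hours with part of Tree Plant: 12/24 of it earns 12.
Total value = 97.

97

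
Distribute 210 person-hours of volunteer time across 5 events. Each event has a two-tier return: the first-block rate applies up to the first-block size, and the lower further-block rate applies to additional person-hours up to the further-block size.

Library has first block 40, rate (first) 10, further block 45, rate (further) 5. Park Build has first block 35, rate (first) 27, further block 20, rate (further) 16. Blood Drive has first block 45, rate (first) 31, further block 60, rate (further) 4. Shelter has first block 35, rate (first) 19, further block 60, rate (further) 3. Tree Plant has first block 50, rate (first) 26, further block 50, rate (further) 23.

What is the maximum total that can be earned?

Order all 10 blocks by rate: Blood Drive/first 31 > Park Build/first 27 > Tree Plant/first 26 > Tree Plant/second 23 > Shelter/first 19 > Park Build/second 16 > Library/first 10 > Library/second 5 > Blood Drive/second 4 > Shelter/second 3.
Blood Drive first at 31: fill all 45 ; 165 left.
Fill Park Build first block (35 at 27) ; 130 left.
Tree Plant first at 26: fill all 50 ; 80 left.
Fill Tree Plant second block (50 at 23) ; 30 left.
30 remain; put them into Shelter first at 19.
Total = 31×45 + 27×35 + 26×50 + 23×50 + 19×30 = 5360.

5360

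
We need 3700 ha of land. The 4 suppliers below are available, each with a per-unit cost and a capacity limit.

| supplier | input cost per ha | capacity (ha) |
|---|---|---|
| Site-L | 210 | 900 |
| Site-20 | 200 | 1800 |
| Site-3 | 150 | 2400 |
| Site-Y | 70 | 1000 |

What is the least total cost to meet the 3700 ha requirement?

Cheapest first:
Site-Y (70): use full 1000 → 2700 ha to go.
Site-3 at 150: take all 2400 ha → 300 still needed.
Take 300 from Site-20 at 200 to finish.
Site-L: unused.
Cost = 1000×70 + 2400×150 + 300×200 = 490000.

490000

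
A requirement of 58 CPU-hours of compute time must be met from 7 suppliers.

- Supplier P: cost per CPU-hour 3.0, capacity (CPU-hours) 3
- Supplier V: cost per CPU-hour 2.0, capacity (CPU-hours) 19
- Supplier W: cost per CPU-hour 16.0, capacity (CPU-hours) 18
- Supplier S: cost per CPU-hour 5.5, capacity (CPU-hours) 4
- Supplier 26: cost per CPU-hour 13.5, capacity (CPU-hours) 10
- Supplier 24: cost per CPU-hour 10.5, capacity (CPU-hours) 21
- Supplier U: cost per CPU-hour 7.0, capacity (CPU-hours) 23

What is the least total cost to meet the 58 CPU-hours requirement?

Cheapest first:
Supplier V (2.0): use full 19 ; 39 CPU-hours to go.
Supplier P at 3.0: take all 3 CPU-hours ; 36 still needed.
Supplier S at 5.5: take all 4 CPU-hours ; 32 still needed.
Supplier U (7.0): use full 23 ; 9 CPU-hours to go.
Supplier 24 at 10.5: take 9 of its 21 ; requirement met.
Supplier 26, Supplier W: unused.
Cost = 19×2.0 + 3×3.0 + 4×5.5 + 23×7.0 + 9×10.5 = 324.5.

324.5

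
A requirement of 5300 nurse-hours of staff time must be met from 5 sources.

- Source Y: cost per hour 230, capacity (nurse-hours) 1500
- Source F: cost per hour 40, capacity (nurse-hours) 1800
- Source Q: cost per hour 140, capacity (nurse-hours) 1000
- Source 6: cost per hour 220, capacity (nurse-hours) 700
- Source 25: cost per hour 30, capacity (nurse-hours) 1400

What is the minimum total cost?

Use sources in increasing cost order.
Source 25 (30): use full 1400 — 3900 nurse-hours to go.
Take 1800 from Source F at 40 — need 2100 more.
Take 1000 from Source Q at 140 — need 1100 more.
Source 6 (220): use full 700 — 400 nurse-hours to go.
Source Y (230): take the remaining 400 — done.
Cost = 1400×30 + 1800×40 + 1000×140 + 700×220 + 400×230 = 500000.

500000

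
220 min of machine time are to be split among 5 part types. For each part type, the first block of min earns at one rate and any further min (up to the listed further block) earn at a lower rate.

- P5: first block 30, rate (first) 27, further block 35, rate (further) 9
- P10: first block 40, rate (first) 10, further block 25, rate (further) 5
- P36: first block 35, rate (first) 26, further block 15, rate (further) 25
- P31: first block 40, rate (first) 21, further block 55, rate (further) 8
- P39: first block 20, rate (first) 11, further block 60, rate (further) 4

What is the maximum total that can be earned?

Order all 10 blocks by rate: P5/T1 27 > P36/T1 26 > P36/T2 25 > P31/T1 21 > P39/T1 11 > P10/T1 10 > P5/T2 9 > P31/T2 8 > P10/T2 5 > P39/T2 4.
Fill P5 T1 block (30 at 27) ; 190 left.
P36 T1 at 26: fill all 35 ; 155 left.
Fill P36 T2 block (15 at 25) ; 140 left.
P31 T1 at 21: fill all 40 ; 100 left.
P39/T1 (11): +20 ; 80 left.
Fill P10 T1 block (40 at 10) ; 40 left.
P5/T2 (9): +35 ; 5 left.
5 remain; put them into P31 T2 at 8.
Total = 27×30 + 26×35 + 25×15 + 21×40 + 11×20 + 10×40 + 9×35 + 8×5 = 3910.

3910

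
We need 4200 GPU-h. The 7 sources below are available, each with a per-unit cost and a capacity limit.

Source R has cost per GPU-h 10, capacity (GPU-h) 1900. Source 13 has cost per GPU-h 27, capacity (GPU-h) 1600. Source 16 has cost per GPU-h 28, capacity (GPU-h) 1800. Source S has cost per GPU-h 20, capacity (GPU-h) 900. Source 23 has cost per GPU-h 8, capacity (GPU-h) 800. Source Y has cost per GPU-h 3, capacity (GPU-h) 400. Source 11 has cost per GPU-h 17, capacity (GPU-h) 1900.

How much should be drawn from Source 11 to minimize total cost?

1100

Cheapest first:
Take 400 from Source Y at 3 ; need 3800 more.
Source 23 at 8: take all 800 GPU-h ; 3000 still needed.
Source R (10): use full 1900 ; 1100 GPU-h to go.
Take 1100 from Source 11 at 17 to finish.
Source S, Source 13, Source 16: unused.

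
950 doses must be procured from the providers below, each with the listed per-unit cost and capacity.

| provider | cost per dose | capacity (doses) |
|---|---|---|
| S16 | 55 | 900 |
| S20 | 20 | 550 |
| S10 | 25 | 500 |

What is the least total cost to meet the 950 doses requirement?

Cheapest first:
S20 at 20: take all 550 doses — 400 still needed.
Take 400 from S10 at 25 to finish.
S16: unused.
Cost = 550×20 + 400×25 = 21000.

21000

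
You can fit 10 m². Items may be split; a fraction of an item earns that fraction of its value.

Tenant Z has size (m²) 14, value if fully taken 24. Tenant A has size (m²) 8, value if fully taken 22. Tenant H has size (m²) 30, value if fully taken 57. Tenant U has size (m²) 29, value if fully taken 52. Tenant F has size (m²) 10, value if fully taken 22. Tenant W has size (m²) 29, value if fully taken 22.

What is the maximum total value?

26.4

Rank by value-to-size ratio: Tenant A 22/8≈2.75, Tenant F 22/10≈2.2, Tenant H 57/30≈1.9, Tenant U 52/29≈1.79, Tenant Z 24/14≈1.71, Tenant W 22/29≈0.759.
Take all of Tenant A (8 m², value 22) — 2 m² left.
2 m² left: a 2/10 share of Tenant F gives 22×2/10 = 4.4.
Total value = 26.4.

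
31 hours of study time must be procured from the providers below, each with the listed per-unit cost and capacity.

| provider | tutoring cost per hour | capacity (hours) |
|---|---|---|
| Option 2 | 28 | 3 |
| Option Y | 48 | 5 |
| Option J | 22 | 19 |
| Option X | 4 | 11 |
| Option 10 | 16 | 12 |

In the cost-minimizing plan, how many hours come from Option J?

8

Use providers in increasing cost order.
Take 11 from Option X at 4 ; need 20 more.
Option 10 at 16: take all 12 hours ; 8 still needed.
Option J (22): take the remaining 8 ; done.
Option 2, Option Y: unused.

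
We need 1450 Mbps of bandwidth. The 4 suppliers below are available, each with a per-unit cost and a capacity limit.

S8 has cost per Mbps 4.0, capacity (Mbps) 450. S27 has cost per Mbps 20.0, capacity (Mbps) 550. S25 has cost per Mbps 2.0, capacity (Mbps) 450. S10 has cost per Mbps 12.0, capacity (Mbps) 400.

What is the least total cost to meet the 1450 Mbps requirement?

10500

Use suppliers in increasing cost order.
S25 at 2.0: take all 450 Mbps — 1000 still needed.
S8 (4.0): use full 450 — 550 Mbps to go.
S10 (12.0): use full 400 — 150 Mbps to go.
S27 at 20.0: take 150 of its 550 — requirement met.
Cost = 450×2.0 + 450×4.0 + 400×12.0 + 150×20.0 = 10500.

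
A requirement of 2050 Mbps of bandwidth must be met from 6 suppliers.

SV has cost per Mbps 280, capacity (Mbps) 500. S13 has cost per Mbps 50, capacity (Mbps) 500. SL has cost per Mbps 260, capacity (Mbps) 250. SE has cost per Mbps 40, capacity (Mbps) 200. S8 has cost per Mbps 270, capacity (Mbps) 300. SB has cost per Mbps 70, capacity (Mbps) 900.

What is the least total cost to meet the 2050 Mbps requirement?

215000

Fill from the cheapest supplier first.
Take 200 from SE at 40 — need 1850 more.
S13 (50): use full 500 — 1350 Mbps to go.
SB (70): use full 900 — 450 Mbps to go.
Take 250 from SL at 260 — need 200 more.
Take 200 from S8 at 270 to finish.
SV: unused.
Cost = 200×40 + 500×50 + 900×70 + 250×260 + 200×270 = 215000.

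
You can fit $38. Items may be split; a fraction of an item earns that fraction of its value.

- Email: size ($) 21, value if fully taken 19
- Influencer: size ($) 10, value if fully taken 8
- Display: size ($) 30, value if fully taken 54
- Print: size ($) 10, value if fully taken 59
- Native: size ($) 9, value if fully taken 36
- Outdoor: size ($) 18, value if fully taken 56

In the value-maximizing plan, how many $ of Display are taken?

1

Best value per unit of size first: Print 59/10≈5.9, Native 36/9≈4, Outdoor 56/18≈3.11, Display 54/30≈1.8, Email 19/21≈0.905, Influencer 8/10≈0.8.
Print: take in full, 10 $ for value 59 ; 28 left.
All 9 $ of Native fit (value 36) ; 19 remain.
Outdoor: take in full, 18 $ for value 56 ; 1 left.
1 $ left: a 1/30 share of Display gives 54×1/30 = 1.8.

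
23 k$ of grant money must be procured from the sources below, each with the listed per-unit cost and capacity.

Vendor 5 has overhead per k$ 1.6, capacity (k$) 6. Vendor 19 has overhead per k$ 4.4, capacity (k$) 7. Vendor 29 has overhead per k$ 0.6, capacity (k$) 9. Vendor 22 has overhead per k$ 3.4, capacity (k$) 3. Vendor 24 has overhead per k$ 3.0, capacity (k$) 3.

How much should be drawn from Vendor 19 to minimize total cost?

Cheapest first:
Vendor 29 at 0.6: take all 9 k$ — 14 still needed.
Vendor 5 at 1.6: take all 6 k$ — 8 still needed.
Vendor 24 at 3.0: take all 3 k$ — 5 still needed.
Take 3 from Vendor 22 at 3.4 — need 2 more.
Vendor 19 (4.4): take the remaining 2 — done.

2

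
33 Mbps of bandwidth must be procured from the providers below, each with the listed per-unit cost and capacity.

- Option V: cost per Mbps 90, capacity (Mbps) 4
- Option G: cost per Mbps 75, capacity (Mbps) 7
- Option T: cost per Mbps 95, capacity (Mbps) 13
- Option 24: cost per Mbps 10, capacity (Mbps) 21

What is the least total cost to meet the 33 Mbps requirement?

1190

Cheapest first:
Take 21 from Option 24 at 10 → need 12 more.
Option G (75): use full 7 → 5 Mbps to go.
Take 4 from Option V at 90 → need 1 more.
Option T at 95: take 1 of its 13 → requirement met.
Cost = 21×10 + 7×75 + 4×90 + 1×95 = 1190.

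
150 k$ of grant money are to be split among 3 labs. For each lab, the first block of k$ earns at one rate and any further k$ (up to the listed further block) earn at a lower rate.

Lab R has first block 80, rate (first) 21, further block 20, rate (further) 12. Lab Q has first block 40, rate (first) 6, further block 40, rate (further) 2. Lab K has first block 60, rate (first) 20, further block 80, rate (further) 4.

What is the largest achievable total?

3000

Treat each block as its own option and order by rate: Lab R/first 21 > Lab K/first 20 > Lab R/second 12 > Lab Q/first 6 > Lab K/second 4 > Lab Q/second 2.
Lab R/first (21): +80 → 70 left.
Fill Lab K first block (60 at 20) → 10 left.
10 remain; put them into Lab R second at 12.
Total = 21×80 + 20×60 + 12×10 = 3000.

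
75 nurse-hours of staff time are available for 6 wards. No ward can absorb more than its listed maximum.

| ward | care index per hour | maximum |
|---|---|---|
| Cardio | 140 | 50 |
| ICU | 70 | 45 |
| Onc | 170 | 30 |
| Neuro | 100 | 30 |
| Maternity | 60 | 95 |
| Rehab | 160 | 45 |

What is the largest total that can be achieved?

Order the wards by care index per hour: Onc 170 > Rehab 160 > Cardio 140 > Neuro 100 > ICU 70 > Maternity 60.
Onc: +30 to 30 (cap) — 45 left.
Rehab: +45 to 45 (cap) — 0 left.
Total = 170×30 + 160×45 = 12300.

12300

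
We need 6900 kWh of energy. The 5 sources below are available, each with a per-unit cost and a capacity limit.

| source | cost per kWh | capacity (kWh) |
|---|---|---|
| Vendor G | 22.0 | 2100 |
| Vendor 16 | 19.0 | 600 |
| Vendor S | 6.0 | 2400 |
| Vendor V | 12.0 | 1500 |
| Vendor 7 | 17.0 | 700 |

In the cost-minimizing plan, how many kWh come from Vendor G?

Cheapest first:
Vendor S at 6.0: take all 2400 kWh → 4500 still needed.
Take 1500 from Vendor V at 12.0 → need 3000 more.
Vendor 7 at 17.0: take all 700 kWh → 2300 still needed.
Vendor 16 (19.0): use full 600 → 1700 kWh to go.
Vendor G at 22.0: take 1700 of its 2100 → requirement met.

1700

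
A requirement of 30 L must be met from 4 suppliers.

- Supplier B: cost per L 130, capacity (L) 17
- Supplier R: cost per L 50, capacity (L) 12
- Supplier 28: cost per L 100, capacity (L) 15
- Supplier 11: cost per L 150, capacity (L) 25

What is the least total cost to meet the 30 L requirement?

Fill from the cheapest supplier first.
Supplier R (50): use full 12 ; 18 L to go.
Take 15 from Supplier 28 at 100 ; need 3 more.
Take 3 from Supplier B at 130 to finish.
Supplier 11: unused.
Cost = 12×50 + 15×100 + 3×130 = 2490.

2490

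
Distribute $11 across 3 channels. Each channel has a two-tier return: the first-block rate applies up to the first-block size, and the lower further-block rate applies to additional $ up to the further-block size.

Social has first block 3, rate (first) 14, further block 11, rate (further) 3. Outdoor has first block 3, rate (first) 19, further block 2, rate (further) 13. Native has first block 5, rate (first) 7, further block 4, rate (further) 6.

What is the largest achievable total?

146

Rank every tier by rate: Outdoor/T1 19 > Social/T1 14 > Outdoor/T2 13 > Native/T1 7 > Native/T2 6 > Social/T2 3.
Fill Outdoor T1 block (3 at 19) — 8 left.
Social/T1 (14): +3 — 5 left.
Outdoor/T2 (13): +2 — 3 left.
Native/T1: +3 of 5 at 7; pool empty.
Total = 19×3 + 14×3 + 13×2 + 7×3 = 146.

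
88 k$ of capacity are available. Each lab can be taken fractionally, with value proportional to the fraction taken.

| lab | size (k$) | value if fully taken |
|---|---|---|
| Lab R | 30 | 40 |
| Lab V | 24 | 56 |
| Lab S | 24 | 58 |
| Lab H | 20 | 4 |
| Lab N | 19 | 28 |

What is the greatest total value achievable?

170

Sort by value density: Lab S 58/24≈2.42, Lab V 56/24≈2.33, Lab N 28/19≈1.47, Lab R 40/30≈1.33, Lab H 4/20≈0.2.
Lab S: take in full, 24 k$ for value 58 ; 64 left.
Lab V: take in full, 24 k$ for value 56 ; 40 left.
All 19 k$ of Lab N fit (value 28) ; 21 remain.
Only 21 k$ remain; take 21/30 of Lab R for value 40×21/30 = 28.
Total value = 170.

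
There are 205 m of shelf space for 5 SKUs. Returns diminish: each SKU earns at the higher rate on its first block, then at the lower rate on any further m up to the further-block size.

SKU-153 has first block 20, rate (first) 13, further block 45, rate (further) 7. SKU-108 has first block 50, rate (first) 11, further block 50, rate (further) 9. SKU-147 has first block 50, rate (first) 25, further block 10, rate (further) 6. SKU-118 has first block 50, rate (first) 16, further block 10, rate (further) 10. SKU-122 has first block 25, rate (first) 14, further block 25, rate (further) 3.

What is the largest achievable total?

3310

Treat each block as its own option and order by rate: SKU-147/first 25 > SKU-118/first 16 > SKU-122/first 14 > SKU-153/first 13 > SKU-108/first 11 > SKU-118/second 10 > SKU-108/second 9 > SKU-153/second 7 > SKU-147/second 6 > SKU-122/second 3.
Fill SKU-147 first block (50 at 25) — 155 left.
SKU-118 first at 16: fill all 50 — 105 left.
SKU-122 first at 14: fill all 25 — 80 left.
Fill SKU-153 first block (20 at 13) — 60 left.
SKU-108 first at 11: fill all 50 — 10 left.
SKU-118 second at 10: fill all 10 — 0 left.
Total = 25×50 + 16×50 + 14×25 + 13×20 + 11×50 + 10×10 = 3310.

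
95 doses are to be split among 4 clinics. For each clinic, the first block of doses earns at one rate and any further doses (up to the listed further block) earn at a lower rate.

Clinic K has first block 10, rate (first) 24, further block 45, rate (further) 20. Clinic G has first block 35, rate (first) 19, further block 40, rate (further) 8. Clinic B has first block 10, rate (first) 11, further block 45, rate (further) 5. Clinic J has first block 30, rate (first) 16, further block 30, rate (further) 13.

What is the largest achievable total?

1885

Treat each block as its own option and order by rate: Clinic K/T1 24 > Clinic K/T2 20 > Clinic G/T1 19 > Clinic J/T1 16 > Clinic J/T2 13 > Clinic B/T1 11 > Clinic G/T2 8 > Clinic B/T2 5.
Clinic K T1 at 24: fill all 10 → 85 left.
Clinic K T2 at 20: fill all 45 → 40 left.
Clinic G/T1 (19): +35 → 5 left.
Clinic J T1 at 16: only 5 left, fill 5.
Total = 24×10 + 20×45 + 19×35 + 16×5 = 1885.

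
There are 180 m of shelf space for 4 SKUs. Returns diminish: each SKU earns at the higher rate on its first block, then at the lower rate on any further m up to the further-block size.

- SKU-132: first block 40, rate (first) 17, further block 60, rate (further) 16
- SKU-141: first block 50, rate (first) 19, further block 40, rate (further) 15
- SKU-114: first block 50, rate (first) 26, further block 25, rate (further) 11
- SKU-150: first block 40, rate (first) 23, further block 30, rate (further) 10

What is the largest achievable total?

3850

Order all 8 blocks by rate: SKU-114/tier1 26 > SKU-150/tier1 23 > SKU-141/tier1 19 > SKU-132/tier1 17 > SKU-132/tier2 16 > SKU-141/tier2 15 > SKU-114/tier2 11 > SKU-150/tier2 10.
Fill SKU-114 tier1 block (50 at 26) ; 130 left.
Fill SKU-150 tier1 block (40 at 23) ; 90 left.
SKU-141 tier1 at 19: fill all 50 ; 40 left.
SKU-132 tier1 at 17: fill all 40 ; 0 left.
Total = 26×50 + 23×40 + 19×50 + 17×40 = 3850.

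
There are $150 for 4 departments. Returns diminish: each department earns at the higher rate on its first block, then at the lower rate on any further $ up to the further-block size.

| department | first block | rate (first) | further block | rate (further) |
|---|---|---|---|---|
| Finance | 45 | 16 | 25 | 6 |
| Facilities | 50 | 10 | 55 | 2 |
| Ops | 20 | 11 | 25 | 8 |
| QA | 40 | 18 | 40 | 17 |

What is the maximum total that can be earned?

Rank every tier by rate: QA/T1 18 > QA/T2 17 > Finance/T1 16 > Ops/T1 11 > Facilities/T1 10 > Ops/T2 8 > Finance/T2 6 > Facilities/T2 2.
QA/T1 (18): +40 — 110 left.
QA T2 at 17: fill all 40 — 70 left.
Finance/T1 (16): +45 — 25 left.
Ops T1 at 11: fill all 20 — 5 left.
5 remain; put them into Facilities T1 at 10.
Total = 18×40 + 17×40 + 16×45 + 11×20 + 10×5 = 2390.

2390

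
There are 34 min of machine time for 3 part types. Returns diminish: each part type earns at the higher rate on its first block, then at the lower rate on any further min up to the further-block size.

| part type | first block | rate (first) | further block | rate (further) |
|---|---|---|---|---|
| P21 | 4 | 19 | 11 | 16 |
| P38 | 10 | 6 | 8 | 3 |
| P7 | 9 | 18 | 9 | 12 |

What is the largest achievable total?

Treat each block as its own option and order by rate: P21/T1 19 > P7/T1 18 > P21/T2 16 > P7/T2 12 > P38/T1 6 > P38/T2 3.
P21/T1 (19): +4 ; 30 left.
P7 T1 at 18: fill all 9 ; 21 left.
P21/T2 (16): +11 ; 10 left.
P7/T2 (12): +9 ; 1 left.
1 remain; put them into P38 T1 at 6.
Total = 19×4 + 18×9 + 16×11 + 12×9 + 6×1 = 528.

528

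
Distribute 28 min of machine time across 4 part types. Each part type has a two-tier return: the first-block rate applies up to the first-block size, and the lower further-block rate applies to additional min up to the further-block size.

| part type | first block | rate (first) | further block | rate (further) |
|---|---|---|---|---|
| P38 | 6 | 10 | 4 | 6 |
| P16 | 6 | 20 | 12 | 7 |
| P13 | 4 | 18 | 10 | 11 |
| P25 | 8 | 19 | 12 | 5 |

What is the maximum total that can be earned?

Treat each block as its own option and order by rate: P16/tier1 20 > P25/tier1 19 > P13/tier1 18 > P13/tier2 11 > P38/tier1 10 > P16/tier2 7 > P38/tier2 6 > P25/tier2 5.
Fill P16 tier1 block (6 at 20) → 22 left.
Fill P25 tier1 block (8 at 19) → 14 left.
P13 tier1 at 18: fill all 4 → 10 left.
P13/tier2 (11): +10 → 0 left.
Total = 20×6 + 19×8 + 18×4 + 11×10 = 454.

454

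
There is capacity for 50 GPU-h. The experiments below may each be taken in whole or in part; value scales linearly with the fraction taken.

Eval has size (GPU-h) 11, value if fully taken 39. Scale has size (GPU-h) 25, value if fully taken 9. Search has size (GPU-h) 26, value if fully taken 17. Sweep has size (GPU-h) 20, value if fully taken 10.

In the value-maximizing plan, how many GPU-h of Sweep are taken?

13

Rank by value-to-size ratio: Eval 39/11≈3.55, Search 17/26≈0.654, Sweep 10/20≈0.5, Scale 9/25≈0.36.
Eval: take in full, 11 GPU-h for value 39 ; 39 left.
Search: take in full, 26 GPU-h for value 17 ; 13 left.
Only 13 GPU-h remain; take 13/20 of Sweep for value 10×13/20 = 6.5.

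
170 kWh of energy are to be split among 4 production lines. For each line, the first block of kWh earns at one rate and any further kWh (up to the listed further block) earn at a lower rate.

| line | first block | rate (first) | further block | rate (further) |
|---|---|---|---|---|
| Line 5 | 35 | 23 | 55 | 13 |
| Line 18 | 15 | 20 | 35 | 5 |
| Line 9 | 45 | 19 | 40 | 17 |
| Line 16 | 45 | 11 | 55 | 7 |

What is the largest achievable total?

3095

Order all 8 blocks by rate: Line 5/first 23 > Line 18/first 20 > Line 9/first 19 > Line 9/second 17 > Line 5/second 13 > Line 16/first 11 > Line 16/second 7 > Line 18/second 5.
Line 5/first (23): +35 ; 135 left.
Fill Line 18 first block (15 at 20) ; 120 left.
Line 9/first (19): +45 ; 75 left.
Fill Line 9 second block (40 at 17) ; 35 left.
Line 5/second: +35 of 55 at 13; pool empty.
Total = 23×35 + 20×15 + 19×45 + 17×40 + 13×35 = 3095.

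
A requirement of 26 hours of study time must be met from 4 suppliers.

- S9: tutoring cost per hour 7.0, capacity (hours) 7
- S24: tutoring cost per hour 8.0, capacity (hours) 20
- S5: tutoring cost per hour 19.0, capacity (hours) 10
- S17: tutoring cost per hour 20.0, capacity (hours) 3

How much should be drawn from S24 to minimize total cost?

19

Cheapest first:
Take 7 from S9 at 7.0 — need 19 more.
S24 at 8.0: take 19 of its 20 — requirement met.
S5, S17: unused.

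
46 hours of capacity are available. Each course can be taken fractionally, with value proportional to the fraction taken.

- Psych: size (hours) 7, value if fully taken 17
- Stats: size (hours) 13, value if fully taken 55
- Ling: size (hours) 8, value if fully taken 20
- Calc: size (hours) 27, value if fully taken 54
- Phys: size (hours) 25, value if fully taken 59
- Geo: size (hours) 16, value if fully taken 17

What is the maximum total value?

134.48

Best value per unit of size first: Stats 55/13≈4.23, Ling 20/8≈2.5, Psych 17/7≈2.43, Phys 59/25≈2.36, Calc 54/27≈2, Geo 17/16≈1.06.
Stats: take in full, 13 hours for value 55 ; 33 left.
Ling: take in full, 8 hours for value 20 ; 25 left.
All 7 hours of Psych fit (value 17) ; 18 remain.
Only 18 hours remain; take 18/25 of Phys for value 59×18/25 = 42.48.
Total value = 134.48.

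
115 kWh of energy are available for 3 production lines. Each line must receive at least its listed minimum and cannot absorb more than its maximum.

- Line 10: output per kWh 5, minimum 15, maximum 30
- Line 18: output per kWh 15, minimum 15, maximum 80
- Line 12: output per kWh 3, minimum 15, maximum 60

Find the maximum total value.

Meeting every minimum uses 15+15+15 = 45 kWh, leaving 70.
Rank by output per kWh: Line 18 15 > Line 10 5 > Line 12 3.
Line 18 takes 65 more to reach its cap of 80 — 5 left.
Line 10: +5 (room for 15) → 20. Pool exhausted.
Total = 5×20 + 15×80 + 3×15 = 1345.

1345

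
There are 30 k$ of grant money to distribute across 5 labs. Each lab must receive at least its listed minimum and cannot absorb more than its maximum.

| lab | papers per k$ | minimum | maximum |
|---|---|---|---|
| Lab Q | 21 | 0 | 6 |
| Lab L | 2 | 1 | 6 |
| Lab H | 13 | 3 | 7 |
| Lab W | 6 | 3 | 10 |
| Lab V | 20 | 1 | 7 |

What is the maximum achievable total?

Meeting every minimum uses 0+1+3+3+1 = 8 k$, leaving 22.
Highest papers per k$ first: Lab Q 21 > Lab V 20 > Lab H 13 > Lab W 6 > Lab L 2.
Lab Q: +6 to 6 (cap) → 16 left.
Lab V takes 6 more to reach its cap of 7 → 10 left.
Lab H takes 4 more to reach its cap of 7 → 6 left.
Only 6 left; Lab W takes them to reach 9.
Total = 21×6 + 2×1 + 13×7 + 6×9 + 20×7 = 413.

413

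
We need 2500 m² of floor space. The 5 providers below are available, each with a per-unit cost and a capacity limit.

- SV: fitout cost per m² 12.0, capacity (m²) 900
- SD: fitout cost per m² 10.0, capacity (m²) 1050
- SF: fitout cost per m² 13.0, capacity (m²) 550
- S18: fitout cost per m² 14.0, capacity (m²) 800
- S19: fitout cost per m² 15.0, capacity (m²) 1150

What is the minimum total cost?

28450

Fill from the cheapest provider first.
SD (10.0): use full 1050 — 1450 m² to go.
SV at 12.0: take all 900 m² — 550 still needed.
Take 550 from SF at 13.0 — need 0 more.
S18, S19: unused.
Cost = 1050×10.0 + 900×12.0 + 550×13.0 = 28450.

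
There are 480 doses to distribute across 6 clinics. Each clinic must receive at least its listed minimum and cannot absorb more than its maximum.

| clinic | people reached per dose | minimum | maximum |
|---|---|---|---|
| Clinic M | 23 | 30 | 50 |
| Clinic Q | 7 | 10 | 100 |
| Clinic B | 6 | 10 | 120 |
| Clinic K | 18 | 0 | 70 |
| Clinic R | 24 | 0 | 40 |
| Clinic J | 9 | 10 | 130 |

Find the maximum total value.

Meeting every minimum uses 30+10+10+0+0+10 = 60 doses, leaving 420.
Rank by people reached per dose: Clinic R 24 > Clinic M 23 > Clinic K 18 > Clinic J 9 > Clinic Q 7 > Clinic B 6.
Clinic R: +40 to 40 (cap) ; 380 left.
Clinic M takes 20 more to reach its cap of 50 ; 360 left.
Clinic K takes 70 more to reach its cap of 70 ; 290 left.
Clinic J: +120 to 130 (cap) ; 170 left.
Clinic Q takes 90 more to reach its cap of 100 ; 80 left.
Only 80 left; Clinic B takes them to reach 90.
Total = 23×50 + 7×100 + 6×90 + 18×70 + 24×40 + 9×130 = 5780.

5780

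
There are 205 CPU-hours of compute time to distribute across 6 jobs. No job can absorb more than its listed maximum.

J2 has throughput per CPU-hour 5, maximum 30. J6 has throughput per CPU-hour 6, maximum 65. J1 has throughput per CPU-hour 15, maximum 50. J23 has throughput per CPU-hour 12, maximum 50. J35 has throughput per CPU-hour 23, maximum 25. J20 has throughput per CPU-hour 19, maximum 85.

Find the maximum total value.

3480

Rank by throughput per CPU-hour: J35 23 > J20 19 > J1 15 > J23 12 > J6 6 > J2 5.
J35 takes 25 to reach its cap of 25 ; 180 left.
Give J20 85 to hit its cap of 85 ; 95 left.
J1 takes 50 to reach its cap of 50 ; 45 left.
Only 45 left; J23 takes them to reach 45.
Total = 15×50 + 12×45 + 23×25 + 19×85 = 3480.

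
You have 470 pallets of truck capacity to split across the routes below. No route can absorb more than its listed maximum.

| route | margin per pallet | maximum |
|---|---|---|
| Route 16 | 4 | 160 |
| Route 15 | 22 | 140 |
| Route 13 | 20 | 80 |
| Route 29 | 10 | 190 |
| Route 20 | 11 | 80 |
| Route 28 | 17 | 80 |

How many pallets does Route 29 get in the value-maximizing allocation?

Order the routes by margin per pallet: Route 15 22 > Route 13 20 > Route 28 17 > Route 20 11 > Route 29 10 > Route 16 4.
Route 15 takes 140 to reach its cap of 140 ; 330 left.
Give Route 13 80 to hit its cap of 80 ; 250 left.
Route 28: +80 to 80 (cap) ; 170 left.
Route 20 takes 80 to reach its cap of 80 ; 90 left.
Only 90 left; Route 29 takes them to reach 90.

90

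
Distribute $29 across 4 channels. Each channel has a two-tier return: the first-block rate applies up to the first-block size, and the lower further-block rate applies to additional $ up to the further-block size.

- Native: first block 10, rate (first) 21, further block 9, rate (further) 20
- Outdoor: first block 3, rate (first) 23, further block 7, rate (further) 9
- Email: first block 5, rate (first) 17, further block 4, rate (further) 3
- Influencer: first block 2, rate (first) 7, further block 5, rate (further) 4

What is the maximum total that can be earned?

562

Rank every tier by rate: Outdoor/first 23 > Native/first 21 > Native/second 20 > Email/first 17 > Outdoor/second 9 > Influencer/first 7 > Influencer/second 4 > Email/second 3.
Fill Outdoor first block (3 at 23) → 26 left.
Native/first (21): +10 → 16 left.
Fill Native second block (9 at 20) → 7 left.
Email first at 17: fill all 5 → 2 left.
Outdoor/second: +2 of 7 at 9; pool empty.
Total = 23×3 + 21×10 + 20×9 + 17×5 + 9×2 = 562.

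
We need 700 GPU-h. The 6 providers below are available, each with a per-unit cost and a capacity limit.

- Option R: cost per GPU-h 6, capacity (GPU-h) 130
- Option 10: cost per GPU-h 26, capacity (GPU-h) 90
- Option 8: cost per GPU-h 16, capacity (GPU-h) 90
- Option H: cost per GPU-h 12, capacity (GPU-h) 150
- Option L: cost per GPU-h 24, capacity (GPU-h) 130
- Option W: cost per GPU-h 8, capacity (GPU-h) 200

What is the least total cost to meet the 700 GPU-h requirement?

8740

Use providers in increasing cost order.
Option R at 6: take all 130 GPU-h → 570 still needed.
Option W at 8: take all 200 GPU-h → 370 still needed.
Option H at 12: take all 150 GPU-h → 220 still needed.
Option 8 at 16: take all 90 GPU-h → 130 still needed.
Option L (24): use full 130 → 0 GPU-h to go.
Option 10: unused.
Cost = 130×6 + 200×8 + 150×12 + 90×16 + 130×24 = 8740.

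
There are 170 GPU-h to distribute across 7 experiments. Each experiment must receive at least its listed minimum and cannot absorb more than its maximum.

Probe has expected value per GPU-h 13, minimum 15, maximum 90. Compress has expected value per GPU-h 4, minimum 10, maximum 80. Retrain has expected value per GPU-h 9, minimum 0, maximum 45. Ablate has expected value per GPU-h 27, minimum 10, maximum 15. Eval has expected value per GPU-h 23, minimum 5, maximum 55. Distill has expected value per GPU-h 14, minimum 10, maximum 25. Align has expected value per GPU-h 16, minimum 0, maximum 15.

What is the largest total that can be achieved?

2950

Meeting every minimum uses 15+10+0+10+5+10+0 = 50 GPU-h, leaving 120.
Order the experiments by expected value per GPU-h: Ablate 27 > Eval 23 > Align 16 > Distill 14 > Probe 13 > Retrain 9 > Compress 4.
Ablate: +5 to 15 (cap) ; 115 left.
Eval takes 50 more to reach its cap of 55 ; 65 left.
Align: +15 to 15 (cap) ; 50 left.
Distill takes 15 more to reach its cap of 25 ; 35 left.
Only 35 left; Probe takes them to reach 50.
Total = 13×50 + 4×10 + 27×15 + 23×55 + 14×25 + 16×15 = 2950.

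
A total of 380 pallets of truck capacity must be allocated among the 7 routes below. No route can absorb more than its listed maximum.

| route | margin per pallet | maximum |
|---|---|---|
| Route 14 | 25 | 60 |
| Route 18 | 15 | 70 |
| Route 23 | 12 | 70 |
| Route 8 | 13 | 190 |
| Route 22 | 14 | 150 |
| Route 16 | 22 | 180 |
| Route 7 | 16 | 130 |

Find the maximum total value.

7690

Rank by margin per pallet: Route 14 25 > Route 16 22 > Route 7 16 > Route 18 15 > Route 22 14 > Route 8 13 > Route 23 12.
Give Route 14 60 to hit its cap of 60 ; 320 left.
Route 16: +180 to 180 (cap) ; 140 left.
Route 7: +130 to 130 (cap) ; 10 left.
Only 10 left; Route 18 takes them to reach 10.
Total = 25×60 + 15×10 + 22×180 + 16×130 = 7690.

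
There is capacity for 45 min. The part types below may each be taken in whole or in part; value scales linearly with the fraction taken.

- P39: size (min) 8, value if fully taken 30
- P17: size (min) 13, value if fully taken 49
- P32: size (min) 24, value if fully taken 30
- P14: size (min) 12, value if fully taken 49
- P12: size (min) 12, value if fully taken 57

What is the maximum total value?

185

Best value per unit of size first: P12 57/12≈4.75, P14 49/12≈4.08, P17 49/13≈3.77, P39 30/8≈3.75, P32 30/24≈1.25.
All 12 min of P12 fit (value 57) — 33 remain.
All 12 min of P14 fit (value 49) — 21 remain.
Take all of P17 (13 min, value 49) — 8 min left.
P39: take in full, 8 min for value 30 — 0 left.
Total value = 185.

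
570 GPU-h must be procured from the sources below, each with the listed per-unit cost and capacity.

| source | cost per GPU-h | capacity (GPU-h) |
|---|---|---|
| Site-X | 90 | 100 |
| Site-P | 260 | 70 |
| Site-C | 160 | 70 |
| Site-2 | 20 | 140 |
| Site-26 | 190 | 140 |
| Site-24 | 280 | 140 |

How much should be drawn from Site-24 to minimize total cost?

50

Cheapest first:
Site-2 (20): use full 140 — 430 GPU-h to go.
Site-X (90): use full 100 — 330 GPU-h to go.
Site-C at 160: take all 70 GPU-h — 260 still needed.
Site-26 at 190: take all 140 GPU-h — 120 still needed.
Site-P (260): use full 70 — 50 GPU-h to go.
Take 50 from Site-24 at 280 to finish.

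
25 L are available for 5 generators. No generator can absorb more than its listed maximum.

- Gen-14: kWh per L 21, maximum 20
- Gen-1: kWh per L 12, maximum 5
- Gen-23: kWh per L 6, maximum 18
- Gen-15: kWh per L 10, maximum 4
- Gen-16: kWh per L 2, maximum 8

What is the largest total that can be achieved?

Order the generators by kWh per L: Gen-14 21 > Gen-1 12 > Gen-15 10 > Gen-23 6 > Gen-16 2.
Gen-14 takes 20 to reach its cap of 20 ; 5 left.
Gen-1 takes 5 to reach its cap of 5 ; 0 left.
Total = 21×20 + 12×5 = 480.

480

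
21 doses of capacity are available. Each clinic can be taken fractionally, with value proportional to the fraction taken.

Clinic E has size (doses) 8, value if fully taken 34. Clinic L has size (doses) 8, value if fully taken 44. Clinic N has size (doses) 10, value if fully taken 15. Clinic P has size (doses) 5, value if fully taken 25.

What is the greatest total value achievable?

103

Best value per unit of size first: Clinic L 44/8≈5.5, Clinic P 25/5≈5, Clinic E 34/8≈4.25, Clinic N 15/10≈1.5.
All 8 doses of Clinic L fit (value 44) — 13 remain.
All 5 doses of Clinic P fit (value 25) — 8 remain.
All 8 doses of Clinic E fit (value 34) — 0 remain.
Total value = 103.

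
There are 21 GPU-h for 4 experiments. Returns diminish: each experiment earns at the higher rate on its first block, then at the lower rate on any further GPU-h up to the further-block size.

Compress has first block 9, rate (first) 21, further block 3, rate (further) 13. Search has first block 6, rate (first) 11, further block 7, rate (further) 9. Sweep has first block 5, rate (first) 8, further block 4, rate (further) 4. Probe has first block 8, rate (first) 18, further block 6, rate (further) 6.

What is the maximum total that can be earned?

383

Treat each block as its own option and order by rate: Compress/tier1 21 > Probe/tier1 18 > Compress/tier2 13 > Search/tier1 11 > Search/tier2 9 > Sweep/tier1 8 > Probe/tier2 6 > Sweep/tier2 4.
Compress tier1 at 21: fill all 9 → 12 left.
Fill Probe tier1 block (8 at 18) → 4 left.
Fill Compress tier2 block (3 at 13) → 1 left.
1 remain; put them into Search tier1 at 11.
Total = 21×9 + 18×8 + 13×3 + 11×1 = 383.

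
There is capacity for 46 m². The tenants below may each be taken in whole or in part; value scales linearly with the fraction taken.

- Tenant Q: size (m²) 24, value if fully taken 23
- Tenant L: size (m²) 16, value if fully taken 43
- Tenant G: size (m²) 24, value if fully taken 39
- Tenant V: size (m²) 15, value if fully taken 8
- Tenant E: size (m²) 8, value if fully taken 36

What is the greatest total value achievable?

114.75

Sort by value density: Tenant E 36/8≈4.5, Tenant L 43/16≈2.69, Tenant G 39/24≈1.62, Tenant Q 23/24≈0.958, Tenant V 8/15≈0.533.
Take all of Tenant E (8 m², value 36) — 38 m² left.
Tenant L: take in full, 16 m² for value 43 — 22 left.
Fill the last 22 m² with part of Tenant G: 22/24 of it earns 35.75.
Total value = 114.75.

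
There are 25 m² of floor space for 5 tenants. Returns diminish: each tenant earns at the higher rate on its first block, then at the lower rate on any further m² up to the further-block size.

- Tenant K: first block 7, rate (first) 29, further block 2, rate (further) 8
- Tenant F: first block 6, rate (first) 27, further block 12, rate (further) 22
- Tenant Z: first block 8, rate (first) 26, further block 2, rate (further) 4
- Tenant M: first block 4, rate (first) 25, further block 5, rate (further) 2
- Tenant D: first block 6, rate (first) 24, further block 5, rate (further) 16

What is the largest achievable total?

Rank every tier by rate: Tenant K/first 29 > Tenant F/first 27 > Tenant Z/first 26 > Tenant M/first 25 > Tenant D/first 24 > Tenant F/second 22 > Tenant D/second 16 > Tenant K/second 8 > Tenant Z/second 4 > Tenant M/second 2.
Tenant K/first (29): +7 — 18 left.
Fill Tenant F first block (6 at 27) — 12 left.
Tenant Z/first (26): +8 — 4 left.
Tenant M/first (25): +4 — 0 left.
Total = 29×7 + 27×6 + 26×8 + 25×4 = 673.

673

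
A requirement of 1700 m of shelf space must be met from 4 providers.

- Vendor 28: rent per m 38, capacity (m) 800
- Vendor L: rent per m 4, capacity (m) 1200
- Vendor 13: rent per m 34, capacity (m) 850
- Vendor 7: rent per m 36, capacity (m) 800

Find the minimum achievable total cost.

21800

Fill from the cheapest provider first.
Vendor L at 4: take all 1200 m — 500 still needed.
Vendor 13 at 34: take 500 of its 850 — requirement met.
Vendor 7, Vendor 28: unused.
Cost = 1200×4 + 500×34 = 21800.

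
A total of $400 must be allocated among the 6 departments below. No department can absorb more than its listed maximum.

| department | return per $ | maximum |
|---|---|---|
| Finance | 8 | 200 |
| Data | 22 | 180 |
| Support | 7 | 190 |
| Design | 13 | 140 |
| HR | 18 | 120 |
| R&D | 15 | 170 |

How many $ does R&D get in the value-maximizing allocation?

Rank by return per $: Data 22 > HR 18 > R&D 15 > Design 13 > Finance 8 > Support 7.
Give Data 180 to hit its cap of 180 → 220 left.
HR takes 120 to reach its cap of 120 → 100 left.
Only 100 left; R&D takes them to reach 100.

100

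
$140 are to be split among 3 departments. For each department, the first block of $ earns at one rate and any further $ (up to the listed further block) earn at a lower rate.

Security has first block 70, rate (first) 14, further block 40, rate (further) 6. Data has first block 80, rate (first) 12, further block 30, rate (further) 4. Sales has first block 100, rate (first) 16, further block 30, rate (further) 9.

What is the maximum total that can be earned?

Treat each block as its own option and order by rate: Sales/tier1 16 > Security/tier1 14 > Data/tier1 12 > Sales/tier2 9 > Security/tier2 6 > Data/tier2 4.
Sales tier1 at 16: fill all 100 ; 40 left.
Security/tier1: +40 of 70 at 14; pool empty.
Total = 16×100 + 14×40 = 2160.

2160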